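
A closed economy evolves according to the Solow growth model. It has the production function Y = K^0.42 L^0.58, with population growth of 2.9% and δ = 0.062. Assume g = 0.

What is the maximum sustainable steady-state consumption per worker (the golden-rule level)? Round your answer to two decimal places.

At the golden rule, f'(k) = n + δ, so α·k^(α−1) = n + δ and k_gold = (α/(n + δ))^(1/(1−α)).
k_gold = (0.42/0.091)^(1/0.58) = 4.6154^1.7241 ≈ 13.9689
c_gold = f(k_gold) − (n + δ)·k_gold = 3.0267 − 0.091×13.9689 ≈ 1.7555

c_gold ≈ 1.76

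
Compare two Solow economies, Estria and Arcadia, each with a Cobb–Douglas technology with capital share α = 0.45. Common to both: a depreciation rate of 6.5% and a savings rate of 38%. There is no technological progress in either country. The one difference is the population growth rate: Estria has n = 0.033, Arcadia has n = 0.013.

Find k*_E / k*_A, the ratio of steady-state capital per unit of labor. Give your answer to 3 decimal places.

Steady-state k* = [s/(n + δ)]^(1/(1−α)), so the ratio is [ (s_E/(n + δ)_E) / (s_A/(n + δ)_A) ]^1.8182.
s_E/(n + δ)_E = 0.38/0.098 = 3.8776; s_A/(n + δ)_A = 0.38/0.078 = 4.8718.
Ratio = (3.8776/4.8718)^1.8182 = 0.7959^1.8182 ≈ 0.6603

k*_E / k*_A ≈ 0.660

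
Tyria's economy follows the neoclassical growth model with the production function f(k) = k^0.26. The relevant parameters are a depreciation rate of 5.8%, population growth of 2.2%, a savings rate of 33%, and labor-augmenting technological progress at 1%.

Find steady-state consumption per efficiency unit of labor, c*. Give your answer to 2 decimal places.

In steady state, investment equals break-even investment: s·k^α = (n + g + δ)·k.
Dividing both sides by k: k^(1−α) = s / (n + g + δ).
k^0.74 = 0.33 / (0.022 + 0.010 + 0.058) = 0.33 / 0.090 = 3.6667
k* = 3.6667^(1/0.74) ≈ 5.7881
y* = (k*)^α = 5.7881^0.26 ≈ 1.5786
c* = (1 − s)·y* = (1 − 0.33) × 1.5786 ≈ 1.0577

c* = 1.06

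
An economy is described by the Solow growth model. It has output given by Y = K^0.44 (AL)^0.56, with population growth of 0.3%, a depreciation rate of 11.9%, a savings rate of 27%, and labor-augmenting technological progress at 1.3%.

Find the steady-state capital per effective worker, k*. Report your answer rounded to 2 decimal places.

At the steady state, Δk = 0, so s·k^α = (n + g + δ)·k.
Dividing both sides by k: k^(1−α) = s / (n + g + δ).
k^0.56 = 0.27 / (0.003 + 0.013 + 0.119) = 0.27 / 0.135 = 2.0000
k* = 2.0000^(1/0.56) ≈ 3.4479

k* ≈ 3.45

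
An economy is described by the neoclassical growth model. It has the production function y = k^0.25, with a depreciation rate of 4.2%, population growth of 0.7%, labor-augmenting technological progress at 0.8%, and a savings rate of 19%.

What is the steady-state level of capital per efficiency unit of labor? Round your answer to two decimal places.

Steady state requires s·f(k) = (n + g + δ)·k, i.e. s·k^α = (n + g + δ)·k.
Dividing both sides by k: k^(1−α) = s / (n + g + δ).
k^0.75 = 0.19 / (0.007 + 0.008 + 0.042) = 0.19 / 0.057 = 3.3333
k* = 3.3333^(1/0.75) ≈ 4.9793

k* = 4.98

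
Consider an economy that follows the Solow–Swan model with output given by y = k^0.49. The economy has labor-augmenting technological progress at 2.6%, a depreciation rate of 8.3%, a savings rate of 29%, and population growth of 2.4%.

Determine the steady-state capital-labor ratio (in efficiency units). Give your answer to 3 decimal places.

In steady state, investment equals break-even investment: s·k^α = (n + g + δ)·k.
Dividing both sides by k: k^(1−α) = s / (n + g + δ).
k^0.51 = 0.29 / (0.024 + 0.026 + 0.083) = 0.29 / 0.133 = 2.1805
k* = 2.1805^(1/0.51) ≈ 4.6114

k* = 4.611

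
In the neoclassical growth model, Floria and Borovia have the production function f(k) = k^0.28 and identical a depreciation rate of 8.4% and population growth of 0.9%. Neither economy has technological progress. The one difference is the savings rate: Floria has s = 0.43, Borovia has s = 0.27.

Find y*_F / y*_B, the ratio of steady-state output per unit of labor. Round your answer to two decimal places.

Steady-state y* = [s/(n + δ)]^(α/(1−α)), so the ratio is [ (s_F/(n + δ)_F) / (s_B/(n + δ)_B) ]^0.3889.
s_F/(n + δ)_F = 0.43/0.093 = 4.6237; s_B/(n + δ)_B = 0.27/0.093 = 2.9032.
Ratio = (4.6237/2.9032)^0.3889 = 1.5926^0.3889 ≈ 1.1984

ratio ≈ 1.20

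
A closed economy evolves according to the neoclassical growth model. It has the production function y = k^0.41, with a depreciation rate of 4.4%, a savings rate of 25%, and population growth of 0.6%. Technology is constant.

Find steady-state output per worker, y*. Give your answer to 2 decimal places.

In steady state, investment equals break-even investment: s·k^α = (n + δ)·k.
Dividing both sides by k: k^(1−α) = s / (n + δ).
k^0.59 = 0.25 / (0.006 + 0.044) = 0.25 / 0.050 = 5.0000
k* = 5.0000^(1/0.59) ≈ 15.3001
y* = (k*)^α = 15.3001^0.41 ≈ 3.0600

y* = 3.06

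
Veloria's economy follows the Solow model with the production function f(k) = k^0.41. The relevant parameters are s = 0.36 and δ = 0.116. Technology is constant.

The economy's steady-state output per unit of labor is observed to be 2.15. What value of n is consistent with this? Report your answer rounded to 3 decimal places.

n ≈ 0.004

At the steady state, Δk = 0, so s·k^α = (n + δ)·k.
Since y* = [s/(n + δ)]^(α/(1−α)), we have s/(n + δ) = (y*)^((1−α)/α) = 2.15^1.439 = 3.0087.
Therefore n + δ = s / 3.0087 = 0.36 / 3.0087 = 0.1197, so n = 0.1197 − 0.116 = 0.0037.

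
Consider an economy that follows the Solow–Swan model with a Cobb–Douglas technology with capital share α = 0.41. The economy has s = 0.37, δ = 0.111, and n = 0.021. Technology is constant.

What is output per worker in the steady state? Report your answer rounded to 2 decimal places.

y* ≈ 2.05

Steady state requires s·f(k) = (n + δ)·k, i.e. s·k^α = (n + δ)·k.
Rearranging, k^(1−α) = s / (n + δ).
k^0.59 = 0.37 / (0.021 + 0.111) = 0.37 / 0.132 = 2.8030
k* = 2.8030^(1/0.59) ≈ 5.7370
y* = (k*)^α = 5.7370^0.41 ≈ 2.0467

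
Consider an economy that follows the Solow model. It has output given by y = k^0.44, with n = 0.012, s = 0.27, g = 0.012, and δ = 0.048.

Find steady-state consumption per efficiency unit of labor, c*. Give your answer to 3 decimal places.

c* = 2.062

In steady state, investment equals break-even investment: s·k^α = (n + g + δ)·k.
Dividing both sides by k: k^(1−α) = s / (n + g + δ).
k^0.56 = 0.27 / (0.012 + 0.012 + 0.048) = 0.27 / 0.072 = 3.7500
k* = 3.7500^(1/0.56) ≈ 10.5939
y* = (k*)^α = 10.5939^0.44 ≈ 2.8250
c* = (1 − s)·y* = (1 − 0.27) × 2.8250 ≈ 2.0623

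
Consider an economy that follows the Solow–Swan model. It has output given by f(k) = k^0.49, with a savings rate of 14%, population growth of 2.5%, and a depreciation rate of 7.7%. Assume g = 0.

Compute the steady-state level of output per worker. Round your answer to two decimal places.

y* = 1.36

At the steady state, Δk = 0, so s·k^α = (n + δ)·k.
Dividing both sides by k: k^(1−α) = s / (n + δ).
k^0.51 = 0.14 / (0.025 + 0.077) = 0.14 / 0.102 = 1.3725
k* = 1.3725^(1/0.51) ≈ 1.8605
y* = (k*)^α = 1.8605^0.49 ≈ 1.3556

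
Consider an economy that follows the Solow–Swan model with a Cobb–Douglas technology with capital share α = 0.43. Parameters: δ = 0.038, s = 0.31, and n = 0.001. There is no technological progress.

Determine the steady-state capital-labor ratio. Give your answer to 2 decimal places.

Steady state requires s·f(k) = (n + δ)·k, i.e. s·k^α = (n + δ)·k.
Dividing both sides by k: k^(1−α) = s / (n + δ).
k^0.57 = 0.31 / (0.001 + 0.038) = 0.31 / 0.039 = 7.9487
k* = 7.9487^(1/0.57) ≈ 37.9723

k* = 37.97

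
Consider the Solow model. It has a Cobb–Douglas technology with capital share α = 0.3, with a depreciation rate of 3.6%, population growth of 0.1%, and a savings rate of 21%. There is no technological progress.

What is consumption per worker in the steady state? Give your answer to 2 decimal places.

c* ≈ 1.66

Steady state requires s·f(k) = (n + δ)·k, i.e. s·k^α = (n + δ)·k.
Rearranging, k^(1−α) = s / (n + δ).
k^0.7 = 0.21 / (0.001 + 0.036) = 0.21 / 0.037 = 5.6757
k* = 5.6757^(1/0.7) ≈ 11.9446
y* = (k*)^α = 11.9446^0.3 ≈ 2.1045
c* = (1 − s)·y* = (1 − 0.21) × 2.1045 ≈ 1.6626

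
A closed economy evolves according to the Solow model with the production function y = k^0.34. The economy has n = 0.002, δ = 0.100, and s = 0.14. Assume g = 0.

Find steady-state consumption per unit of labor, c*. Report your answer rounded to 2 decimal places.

c* ≈ 1.01

Steady state requires s·f(k) = (n + δ)·k, i.e. s·k^α = (n + δ)·k.
Rearranging, k^(1−α) = s / (n + δ).
k^0.66 = 0.14 / (0.002 + 0.100) = 0.14 / 0.102 = 1.3725
k* = 1.3725^(1/0.66) ≈ 1.6157
y* = (k*)^α = 1.6157^0.34 ≈ 1.1772
c* = (1 − s)·y* = (1 − 0.14) × 1.1772 ≈ 1.0124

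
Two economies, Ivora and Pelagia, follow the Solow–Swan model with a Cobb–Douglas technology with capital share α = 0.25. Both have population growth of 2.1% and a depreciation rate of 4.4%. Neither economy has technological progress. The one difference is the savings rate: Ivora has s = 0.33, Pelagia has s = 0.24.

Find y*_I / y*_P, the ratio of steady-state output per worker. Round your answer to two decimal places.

y*_I / y*_P ≈ 1.11

Steady-state y* = [s/(n + δ)]^(α/(1−α)), so the ratio is [ (s_I/(n + δ)_I) / (s_P/(n + δ)_P) ]^0.3333.
s_I/(n + δ)_I = 0.33/0.065 = 5.0769; s_P/(n + δ)_P = 0.24/0.065 = 3.6923.
Ratio = (5.0769/3.6923)^0.3333 = 1.3750^0.3333 ≈ 1.1120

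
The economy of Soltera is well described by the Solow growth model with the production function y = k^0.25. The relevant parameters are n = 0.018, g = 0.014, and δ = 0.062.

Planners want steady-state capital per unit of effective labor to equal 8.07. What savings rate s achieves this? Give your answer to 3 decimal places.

s ≈ 0.450

At the steady state, Δk = 0, so s·k^α = (n + g + δ)·k.
So s / (n + g + δ) = (k*)^(1−α) = 8.07^0.75 = 4.7880.
Therefore s = 4.7880 × (n + g + δ) = 4.7880 × 0.094 = 0.4501.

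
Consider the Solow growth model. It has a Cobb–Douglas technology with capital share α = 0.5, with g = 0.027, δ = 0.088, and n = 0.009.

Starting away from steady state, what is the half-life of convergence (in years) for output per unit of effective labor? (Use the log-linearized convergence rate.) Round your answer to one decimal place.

t_½ ≈ 11.2 years

Near the steady state the convergence rate is λ = (1 − α)(n + g + δ).
λ = (1 − 0.5) × 0.124 = 0.5 × 0.124 = 0.0620
Half-life = ln 2 / λ = 0.6931 / 0.0620 ≈ 11.18 years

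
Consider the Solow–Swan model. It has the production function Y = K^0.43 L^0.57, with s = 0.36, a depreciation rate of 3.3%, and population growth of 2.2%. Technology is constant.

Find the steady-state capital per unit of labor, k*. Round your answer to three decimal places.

k* ≈ 27.007

At the steady state, Δk = 0, so s·k^α = (n + δ)·k.
Dividing both sides by k: k^(1−α) = s / (n + δ).
k^0.57 = 0.36 / (0.022 + 0.033) = 0.36 / 0.055 = 6.5455
k* = 6.5455^(1/0.57) ≈ 27.0071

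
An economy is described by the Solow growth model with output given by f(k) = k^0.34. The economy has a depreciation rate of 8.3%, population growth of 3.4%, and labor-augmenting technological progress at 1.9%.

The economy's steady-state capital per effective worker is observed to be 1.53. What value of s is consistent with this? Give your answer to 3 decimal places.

Steady state requires s·f(k) = (n + g + δ)·k, i.e. s·k^α = (n + g + δ)·k.
So s / (n + g + δ) = (k*)^(1−α) = 1.53^0.66 = 1.3240.
Therefore s = 1.3240 × (n + g + δ) = 1.3240 × 0.136 = 0.1801.

s ≈ 0.180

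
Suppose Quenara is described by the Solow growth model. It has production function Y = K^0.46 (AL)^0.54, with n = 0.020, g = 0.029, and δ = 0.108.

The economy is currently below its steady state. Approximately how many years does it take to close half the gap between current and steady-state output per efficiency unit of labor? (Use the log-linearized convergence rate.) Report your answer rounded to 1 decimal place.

t_½ ≈ 8.2 years

Near the steady state the convergence rate is λ = (1 − α)(n + g + δ).
λ = (1 − 0.46) × 0.157 = 0.54 × 0.157 = 0.08478
Half-life = ln 2 / λ = 0.6931 / 0.08478 ≈ 8.18 years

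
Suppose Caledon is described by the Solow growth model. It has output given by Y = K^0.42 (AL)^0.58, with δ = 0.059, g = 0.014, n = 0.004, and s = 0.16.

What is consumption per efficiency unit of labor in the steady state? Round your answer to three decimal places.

c* = 1.427

Steady state requires s·f(k) = (n + g + δ)·k, i.e. s·k^α = (n + g + δ)·k.
Rearranging, k^(1−α) = s / (n + g + δ).
k^0.58 = 0.16 / (0.004 + 0.014 + 0.059) = 0.16 / 0.077 = 2.0779
k* = 2.0779^(1/0.58) ≈ 3.5288
y* = (k*)^α = 3.5288^0.42 ≈ 1.6983
c* = (1 − s)·y* = (1 − 0.16) × 1.6983 ≈ 1.4266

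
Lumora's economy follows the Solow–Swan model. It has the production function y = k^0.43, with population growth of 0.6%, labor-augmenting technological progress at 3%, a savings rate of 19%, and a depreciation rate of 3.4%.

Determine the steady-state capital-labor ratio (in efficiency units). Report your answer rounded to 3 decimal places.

k* ≈ 5.765

In steady state, investment equals break-even investment: s·k^α = (n + g + δ)·k.
Rearranging, k^(1−α) = s / (n + g + δ).
k^0.57 = 0.19 / (0.006 + 0.030 + 0.034) = 0.19 / 0.070 = 2.7143
k* = 2.7143^(1/0.57) ≈ 5.7651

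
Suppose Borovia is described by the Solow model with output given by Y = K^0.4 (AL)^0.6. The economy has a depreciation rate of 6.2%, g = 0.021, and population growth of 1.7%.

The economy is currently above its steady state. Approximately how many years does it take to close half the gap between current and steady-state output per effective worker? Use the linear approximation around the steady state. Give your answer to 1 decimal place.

Near the steady state the convergence rate is λ = (1 − α)(n + g + δ).
λ = (1 − 0.4) × 0.100 = 0.6 × 0.100 = 0.0600
Half-life = ln 2 / λ = 0.6931 / 0.0600 ≈ 11.55 years

half-life ≈ 11.6 years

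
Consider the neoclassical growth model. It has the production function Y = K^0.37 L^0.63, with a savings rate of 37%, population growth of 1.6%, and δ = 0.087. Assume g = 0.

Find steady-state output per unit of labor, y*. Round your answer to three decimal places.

In steady state, investment equals break-even investment: s·k^α = (n + δ)·k.
Dividing both sides by k: k^(1−α) = s / (n + δ).
k^0.63 = 0.37 / (0.016 + 0.087) = 0.37 / 0.103 = 3.5922
k* = 3.5922^(1/0.63) ≈ 7.6125
y* = (k*)^α = 7.6125^0.37 ≈ 2.1192

y* = 2.119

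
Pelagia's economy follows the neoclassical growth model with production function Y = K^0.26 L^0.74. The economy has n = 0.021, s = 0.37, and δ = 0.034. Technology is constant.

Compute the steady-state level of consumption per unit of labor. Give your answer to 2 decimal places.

c* ≈ 1.23

At the steady state, Δk = 0, so s·k^α = (n + δ)·k.
Dividing both sides by k: k^(1−α) = s / (n + δ).
k^0.74 = 0.37 / (0.021 + 0.034) = 0.37 / 0.055 = 6.7273
k* = 6.7273^(1/0.74) ≈ 13.1433
y* = (k*)^α = 13.1433^0.26 ≈ 1.9537
c* = (1 − s)·y* = (1 − 0.37) × 1.9537 ≈ 1.2308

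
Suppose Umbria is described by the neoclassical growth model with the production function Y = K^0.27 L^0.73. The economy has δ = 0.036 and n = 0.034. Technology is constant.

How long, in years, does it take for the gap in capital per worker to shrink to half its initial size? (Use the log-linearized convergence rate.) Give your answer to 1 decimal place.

t_½ ≈ 13.6 years

Near the steady state the convergence rate is λ = (1 − α)(n + δ).
λ = (1 − 0.27) × 0.070 = 0.73 × 0.070 = 0.0511
Half-life = ln 2 / λ = 0.6931 / 0.0511 ≈ 13.56 years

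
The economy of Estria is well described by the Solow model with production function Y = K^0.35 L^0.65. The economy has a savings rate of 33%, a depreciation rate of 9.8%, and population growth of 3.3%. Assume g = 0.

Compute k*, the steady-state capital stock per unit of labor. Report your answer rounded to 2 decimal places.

k* ≈ 4.14

In steady state, investment equals break-even investment: s·k^α = (n + δ)·k.
Rearranging, k^(1−α) = s / (n + δ).
k^0.65 = 0.33 / (0.033 + 0.098) = 0.33 / 0.131 = 2.5191
k* = 2.5191^(1/0.65) ≈ 4.1429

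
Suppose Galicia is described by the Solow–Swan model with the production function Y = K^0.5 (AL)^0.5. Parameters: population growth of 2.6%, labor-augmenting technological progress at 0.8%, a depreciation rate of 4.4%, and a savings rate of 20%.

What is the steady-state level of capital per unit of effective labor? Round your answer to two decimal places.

k* ≈ 6.57

In steady state, investment equals break-even investment: s·k^α = (n + g + δ)·k.
Dividing both sides by k: k^(1−α) = s / (n + g + δ).
k^0.5 = 0.20 / (0.026 + 0.008 + 0.044) = 0.20 / 0.078 = 2.5641
k* = 2.5641^(1/0.5) ≈ 6.5746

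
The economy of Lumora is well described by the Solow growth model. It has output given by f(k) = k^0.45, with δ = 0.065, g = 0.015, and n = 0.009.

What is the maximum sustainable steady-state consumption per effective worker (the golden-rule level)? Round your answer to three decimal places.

At the golden rule, f'(k) = n + g + δ, so α·k^(α−1) = n + g + δ and k_gold = (α/(n + g + δ))^(1/(1−α)).
k_gold = (0.45/0.089)^(1/0.55) = 5.0562^1.8182 ≈ 19.0412
c_gold = f(k_gold) − (n + g + δ)·k_gold = 3.7658 − 0.089×19.0412 ≈ 2.0711

c_gold ≈ 2.071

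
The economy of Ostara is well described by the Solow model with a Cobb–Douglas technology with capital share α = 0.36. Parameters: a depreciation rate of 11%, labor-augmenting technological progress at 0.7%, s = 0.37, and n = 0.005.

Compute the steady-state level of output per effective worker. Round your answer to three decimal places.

At the steady state, Δk = 0, so s·k^α = (n + g + δ)·k.
Dividing both sides by k: k^(1−α) = s / (n + g + δ).
k^0.64 = 0.37 / (0.005 + 0.007 + 0.110) = 0.37 / 0.122 = 3.0328
k* = 3.0328^(1/0.64) ≈ 5.6608
y* = (k*)^α = 5.6608^0.36 ≈ 1.8665

y* ≈ 1.867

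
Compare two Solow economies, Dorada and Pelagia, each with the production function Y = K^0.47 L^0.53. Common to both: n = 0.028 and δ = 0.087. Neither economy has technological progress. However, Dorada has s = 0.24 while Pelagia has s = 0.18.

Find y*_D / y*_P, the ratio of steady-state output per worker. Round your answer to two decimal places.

ratio ≈ 1.29

Steady-state y* = [s/(n + δ)]^(α/(1−α)), so the ratio is [ (s_D/(n + δ)_D) / (s_P/(n + δ)_P) ]^0.8868.
s_D/(n + δ)_D = 0.24/0.115 = 2.0870; s_P/(n + δ)_P = 0.18/0.115 = 1.5652.
Ratio = (2.0870/1.5652)^0.8868 = 1.3334^0.8868 ≈ 1.2907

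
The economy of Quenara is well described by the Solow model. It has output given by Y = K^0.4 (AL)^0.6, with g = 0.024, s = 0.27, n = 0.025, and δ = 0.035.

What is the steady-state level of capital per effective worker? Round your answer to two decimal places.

In steady state, investment equals break-even investment: s·k^α = (n + g + δ)·k.
Dividing both sides by k: k^(1−α) = s / (n + g + δ).
k^0.6 = 0.27 / (0.025 + 0.024 + 0.035) = 0.27 / 0.084 = 3.2143
k* = 3.2143^(1/0.6) ≈ 7.0007

k* = 7.00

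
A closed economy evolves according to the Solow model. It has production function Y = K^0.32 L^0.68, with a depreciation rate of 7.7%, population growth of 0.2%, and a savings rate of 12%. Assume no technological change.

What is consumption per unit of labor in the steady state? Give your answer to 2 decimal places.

c* ≈ 1.07

Steady state requires s·f(k) = (n + δ)·k, i.e. s·k^α = (n + δ)·k.
Rearranging, k^(1−α) = s / (n + δ).
k^0.68 = 0.12 / (0.002 + 0.077) = 0.12 / 0.079 = 1.5190
k* = 1.5190^(1/0.68) ≈ 1.8493
y* = (k*)^α = 1.8493^0.32 ≈ 1.2174
c* = (1 − s)·y* = (1 − 0.12) × 1.2174 ≈ 1.0713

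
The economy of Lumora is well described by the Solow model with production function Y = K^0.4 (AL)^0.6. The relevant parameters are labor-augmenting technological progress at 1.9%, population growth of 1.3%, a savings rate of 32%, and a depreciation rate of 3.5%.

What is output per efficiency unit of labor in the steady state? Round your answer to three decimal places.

At the steady state, Δk = 0, so s·k^α = (n + g + δ)·k.
Rearranging, k^(1−α) = s / (n + g + δ).
k^0.6 = 0.32 / (0.013 + 0.019 + 0.035) = 0.32 / 0.067 = 4.7761
k* = 4.7761^(1/0.6) ≈ 13.5453
y* = (k*)^α = 13.5453^0.4 ≈ 2.8361

y* = 2.836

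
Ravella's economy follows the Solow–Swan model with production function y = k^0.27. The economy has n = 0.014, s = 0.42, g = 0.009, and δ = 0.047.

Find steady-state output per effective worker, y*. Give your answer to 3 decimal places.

At the steady state, Δk = 0, so s·k^α = (n + g + δ)·k.
Dividing both sides by k: k^(1−α) = s / (n + g + δ).
k^0.73 = 0.42 / (0.014 + 0.009 + 0.047) = 0.42 / 0.070 = 6.0000
k* = 6.0000^(1/0.73) ≈ 11.6402
y* = (k*)^α = 11.6402^0.27 ≈ 1.9400

y* ≈ 1.940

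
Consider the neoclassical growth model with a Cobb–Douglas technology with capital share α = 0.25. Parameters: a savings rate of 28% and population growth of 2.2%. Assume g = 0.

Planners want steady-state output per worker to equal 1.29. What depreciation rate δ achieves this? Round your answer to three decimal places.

At the steady state, Δk = 0, so s·k^α = (n + δ)·k.
Since y* = [s/(n + δ)]^(α/(1−α)), we have s/(n + δ) = (y*)^((1−α)/α) = 1.29^3 = 2.1467.
Therefore n + δ = s / 2.1467 = 0.28 / 2.1467 = 0.1304, so δ = 0.1304 − 0.022 = 0.1084.

δ ≈ 0.108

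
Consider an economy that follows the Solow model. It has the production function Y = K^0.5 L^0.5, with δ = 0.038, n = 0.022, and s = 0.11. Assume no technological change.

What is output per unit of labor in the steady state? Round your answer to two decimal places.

In steady state, investment equals break-even investment: s·k^α = (n + δ)·k.
Rearranging, k^(1−α) = s / (n + δ).
k^0.5 = 0.11 / (0.022 + 0.038) = 0.11 / 0.060 = 1.8333
k* = 1.8333^(1/0.5) ≈ 3.3610
y* = (k*)^α = 3.3610^0.5 ≈ 1.8333

y* = 1.83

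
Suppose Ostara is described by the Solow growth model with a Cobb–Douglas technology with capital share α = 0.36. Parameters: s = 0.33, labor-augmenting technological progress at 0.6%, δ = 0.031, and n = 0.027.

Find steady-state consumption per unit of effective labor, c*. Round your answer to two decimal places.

In steady state, investment equals break-even investment: s·k^α = (n + g + δ)·k.
Dividing both sides by k: k^(1−α) = s / (n + g + δ).
k^0.64 = 0.33 / (0.027 + 0.006 + 0.031) = 0.33 / 0.064 = 5.1563
k* = 5.1563^(1/0.64) ≈ 12.9726
y* = (k*)^α = 12.9726^0.36 ≈ 2.5159
c* = (1 − s)·y* = (1 − 0.33) × 2.5159 ≈ 1.6857

c* = 1.69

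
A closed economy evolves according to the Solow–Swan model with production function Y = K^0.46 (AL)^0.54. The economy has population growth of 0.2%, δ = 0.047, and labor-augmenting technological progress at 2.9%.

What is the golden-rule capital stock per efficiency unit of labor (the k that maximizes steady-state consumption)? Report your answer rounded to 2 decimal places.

The golden rule sets f'(k) = n + g + δ, i.e. α·k^(α−1) = n + g + δ.
So k^(1−α) = α / (n + g + δ) = 0.46 / 0.078 = 5.8974.
k_gold = 5.8974^(1/0.54) ≈ 26.7393

k_gold ≈ 26.74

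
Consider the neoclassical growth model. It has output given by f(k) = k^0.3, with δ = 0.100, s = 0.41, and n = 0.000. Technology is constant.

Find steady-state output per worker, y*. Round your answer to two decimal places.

y* = 1.83

Steady state requires s·f(k) = (n + δ)·k, i.e. s·k^α = (n + δ)·k.
Rearranging, k^(1−α) = s / (n + δ).
k^0.7 = 0.41 / (0.000 + 0.100) = 0.41 / 0.100 = 4.1000
k* = 4.1000^(1/0.7) ≈ 7.5059
y* = (k*)^α = 7.5059^0.3 ≈ 1.8307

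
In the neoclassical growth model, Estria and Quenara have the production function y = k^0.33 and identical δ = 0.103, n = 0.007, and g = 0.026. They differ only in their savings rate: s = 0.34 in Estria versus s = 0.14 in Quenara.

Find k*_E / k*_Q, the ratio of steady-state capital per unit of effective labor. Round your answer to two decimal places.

Steady-state k* = [s/(n + g + δ)]^(1/(1−α)), so the ratio is [ (s_E/(n + g + δ)_E) / (s_Q/(n + g + δ)_Q) ]^1.4925.
s_E/(n + g + δ)_E = 0.34/0.136 = 2.5000; s_Q/(n + g + δ)_Q = 0.14/0.136 = 1.0294.
Ratio = (2.5000/1.0294)^1.4925 = 2.4286^1.4925 ≈ 3.7596

k*_E / k*_Q ≈ 3.76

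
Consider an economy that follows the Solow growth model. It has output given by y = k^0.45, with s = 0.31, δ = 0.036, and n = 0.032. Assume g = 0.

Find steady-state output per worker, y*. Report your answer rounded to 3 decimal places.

Steady state requires s·f(k) = (n + δ)·k, i.e. s·k^α = (n + δ)·k.
Dividing both sides by k: k^(1−α) = s / (n + δ).
k^0.55 = 0.31 / (0.032 + 0.036) = 0.31 / 0.068 = 4.5588
k* = 4.5588^(1/0.55) ≈ 15.7728
y* = (k*)^α = 15.7728^0.45 ≈ 3.4599

y* ≈ 3.460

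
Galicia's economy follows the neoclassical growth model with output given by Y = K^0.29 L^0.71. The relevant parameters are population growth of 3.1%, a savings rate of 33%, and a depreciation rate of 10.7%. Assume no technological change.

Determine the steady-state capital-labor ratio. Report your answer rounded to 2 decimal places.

In steady state, investment equals break-even investment: s·k^α = (n + δ)·k.
Dividing both sides by k: k^(1−α) = s / (n + δ).
k^0.71 = 0.33 / (0.031 + 0.107) = 0.33 / 0.138 = 2.3913
k* = 2.3913^(1/0.71) ≈ 3.4142

k* ≈ 3.41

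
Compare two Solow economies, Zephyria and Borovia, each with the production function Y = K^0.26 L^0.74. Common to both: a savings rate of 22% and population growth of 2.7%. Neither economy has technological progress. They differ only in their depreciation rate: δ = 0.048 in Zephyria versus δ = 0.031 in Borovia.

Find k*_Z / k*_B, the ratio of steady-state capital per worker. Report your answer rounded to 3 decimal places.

Steady-state k* = [s/(n + δ)]^(1/(1−α)), so the ratio is [ (s_Z/(n + δ)_Z) / (s_B/(n + δ)_B) ]^1.3514.
s_Z/(n + δ)_Z = 0.22/0.075 = 2.9333; s_B/(n + δ)_B = 0.22/0.058 = 3.7931.
Ratio = (2.9333/3.7931)^1.3514 = 0.7733^1.3514 ≈ 0.7065

k*_Z / k*_B ≈ 0.707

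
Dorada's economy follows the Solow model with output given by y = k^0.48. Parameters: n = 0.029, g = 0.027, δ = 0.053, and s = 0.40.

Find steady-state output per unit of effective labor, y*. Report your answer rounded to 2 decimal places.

At the steady state, Δk = 0, so s·k^α = (n + g + δ)·k.
Rearranging, k^(1−α) = s / (n + g + δ).
k^0.52 = 0.40 / (0.029 + 0.027 + 0.053) = 0.40 / 0.109 = 3.6697
k* = 3.6697^(1/0.52) ≈ 12.1851
y* = (k*)^α = 12.1851^0.48 ≈ 3.3205

y* ≈ 3.32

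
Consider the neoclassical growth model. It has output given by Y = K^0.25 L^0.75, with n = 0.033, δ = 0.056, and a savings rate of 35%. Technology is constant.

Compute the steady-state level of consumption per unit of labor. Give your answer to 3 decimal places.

c* ≈ 1.026

In steady state, investment equals break-even investment: s·k^α = (n + δ)·k.
Rearranging, k^(1−α) = s / (n + δ).
k^0.75 = 0.35 / (0.033 + 0.056) = 0.35 / 0.089 = 3.9326
k* = 3.9326^(1/0.75) ≈ 6.2074
y* = (k*)^α = 6.2074^0.25 ≈ 1.5784
c* = (1 − s)·y* = (1 − 0.35) × 1.5784 ≈ 1.0260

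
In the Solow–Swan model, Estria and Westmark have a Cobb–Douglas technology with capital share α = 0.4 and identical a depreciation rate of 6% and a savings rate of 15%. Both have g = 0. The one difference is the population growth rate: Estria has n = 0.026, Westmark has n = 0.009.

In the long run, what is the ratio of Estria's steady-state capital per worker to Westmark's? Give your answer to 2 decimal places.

k*_E / k*_W ≈ 0.69

Steady-state k* = [s/(n + δ)]^(1/(1−α)), so the ratio is [ (s_E/(n + δ)_E) / (s_W/(n + δ)_W) ]^1.6667.
s_E/(n + δ)_E = 0.15/0.086 = 1.7442; s_W/(n + δ)_W = 0.15/0.069 = 2.1739.
Ratio = (1.7442/2.1739)^1.6667 = 0.8023^1.6667 ≈ 0.6927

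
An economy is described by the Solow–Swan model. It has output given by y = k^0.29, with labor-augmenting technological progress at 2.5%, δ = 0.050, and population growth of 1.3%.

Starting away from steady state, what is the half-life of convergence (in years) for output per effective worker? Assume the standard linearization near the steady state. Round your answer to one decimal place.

Near the steady state the convergence rate is λ = (1 − α)(n + g + δ).
λ = (1 − 0.29) × 0.088 = 0.71 × 0.088 = 0.06248
Half-life = ln 2 / λ = 0.6931 / 0.06248 ≈ 11.09 years

about 11.1 years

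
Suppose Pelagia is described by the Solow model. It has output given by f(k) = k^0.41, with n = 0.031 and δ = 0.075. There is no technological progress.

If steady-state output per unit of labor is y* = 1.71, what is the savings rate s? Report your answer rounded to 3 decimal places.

s ≈ 0.229

At the steady state, Δk = 0, so s·k^α = (n + δ)·k.
Since y* = [s/(n + δ)]^(α/(1−α)), we have s/(n + δ) = (y*)^((1−α)/α) = 1.71^1.439 = 2.1641.
Therefore s = 2.1641 × (n + δ) = 2.1641 × 0.106 = 0.2294.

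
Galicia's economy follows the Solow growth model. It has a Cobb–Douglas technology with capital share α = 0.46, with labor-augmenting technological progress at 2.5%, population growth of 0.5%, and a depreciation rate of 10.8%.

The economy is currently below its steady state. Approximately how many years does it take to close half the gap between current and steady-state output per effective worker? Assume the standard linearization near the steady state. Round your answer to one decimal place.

Near the steady state the convergence rate is λ = (1 − α)(n + g + δ).
λ = (1 − 0.46) × 0.138 = 0.54 × 0.138 = 0.07452
Half-life = ln 2 / λ = 0.6931 / 0.07452 ≈ 9.30 years

half-life ≈ 9.3 years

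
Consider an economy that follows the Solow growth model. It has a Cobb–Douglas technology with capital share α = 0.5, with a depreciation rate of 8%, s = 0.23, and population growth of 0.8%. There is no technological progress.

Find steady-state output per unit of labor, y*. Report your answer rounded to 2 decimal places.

Steady state requires s·f(k) = (n + δ)·k, i.e. s·k^α = (n + δ)·k.
Dividing both sides by k: k^(1−α) = s / (n + δ).
k^0.5 = 0.23 / (0.008 + 0.080) = 0.23 / 0.088 = 2.6136
k* = 2.6136^(1/0.5) ≈ 6.8309
y* = (k*)^α = 6.8309^0.5 ≈ 2.6136

y* ≈ 2.61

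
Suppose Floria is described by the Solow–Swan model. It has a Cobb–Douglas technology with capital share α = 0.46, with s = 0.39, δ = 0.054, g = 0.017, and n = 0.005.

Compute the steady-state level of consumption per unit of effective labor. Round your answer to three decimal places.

At the steady state, Δk = 0, so s·k^α = (n + g + δ)·k.
Rearranging, k^(1−α) = s / (n + g + δ).
k^0.54 = 0.39 / (0.005 + 0.017 + 0.054) = 0.39 / 0.076 = 5.1316
k* = 5.1316^(1/0.54) ≈ 20.6673
y* = (k*)^α = 20.6673^0.46 ≈ 4.0275
c* = (1 − s)·y* = (1 − 0.39) × 4.0275 ≈ 2.4568

c* = 2.457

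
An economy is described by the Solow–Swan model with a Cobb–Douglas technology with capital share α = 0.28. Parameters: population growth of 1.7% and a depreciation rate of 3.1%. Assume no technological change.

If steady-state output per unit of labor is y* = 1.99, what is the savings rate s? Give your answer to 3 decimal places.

s ≈ 0.282

Steady state requires s·f(k) = (n + δ)·k, i.e. s·k^α = (n + δ)·k.
Since y* = [s/(n + δ)]^(α/(1−α)), we have s/(n + δ) = (y*)^((1−α)/α) = 1.99^2.5714 = 5.8677.
Therefore s = 5.8677 × (n + δ) = 5.8677 × 0.048 = 0.2816.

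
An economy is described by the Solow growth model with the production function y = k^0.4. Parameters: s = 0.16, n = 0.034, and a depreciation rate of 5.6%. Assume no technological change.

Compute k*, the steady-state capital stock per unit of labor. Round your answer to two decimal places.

k* = 2.61

In steady state, investment equals break-even investment: s·k^α = (n + δ)·k.
Dividing both sides by k: k^(1−α) = s / (n + δ).
k^0.6 = 0.16 / (0.034 + 0.056) = 0.16 / 0.090 = 1.7778
k* = 1.7778^(1/0.6) ≈ 2.6090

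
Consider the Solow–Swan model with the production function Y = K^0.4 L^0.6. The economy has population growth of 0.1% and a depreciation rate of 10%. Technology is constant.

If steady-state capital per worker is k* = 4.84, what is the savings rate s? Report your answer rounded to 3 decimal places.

s ≈ 0.260

At the steady state, Δk = 0, so s·k^α = (n + δ)·k.
So s / (n + δ) = (k*)^(1−α) = 4.84^0.6 = 2.5758.
Therefore s = 2.5758 × (n + δ) = 2.5758 × 0.101 = 0.2602.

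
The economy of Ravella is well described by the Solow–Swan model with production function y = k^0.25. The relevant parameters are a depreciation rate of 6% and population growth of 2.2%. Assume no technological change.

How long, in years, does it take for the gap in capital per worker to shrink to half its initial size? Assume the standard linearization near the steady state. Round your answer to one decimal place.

Near the steady state the convergence rate is λ = (1 − α)(n + δ).
λ = (1 − 0.25) × 0.082 = 0.75 × 0.082 = 0.0615
Half-life = ln 2 / λ = 0.6931 / 0.0615 ≈ 11.27 years

t_½ ≈ 11.3 years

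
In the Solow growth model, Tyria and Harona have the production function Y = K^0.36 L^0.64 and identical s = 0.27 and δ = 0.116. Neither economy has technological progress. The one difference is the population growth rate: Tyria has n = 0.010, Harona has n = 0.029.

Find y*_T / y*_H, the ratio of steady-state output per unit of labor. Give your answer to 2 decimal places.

y*_T / y*_H ≈ 1.08

Steady-state y* = [s/(n + δ)]^(α/(1−α)), so the ratio is [ (s_T/(n + δ)_T) / (s_H/(n + δ)_H) ]^0.5625.
s_T/(n + δ)_T = 0.27/0.126 = 2.1429; s_H/(n + δ)_H = 0.27/0.145 = 1.8621.
Ratio = (2.1429/1.8621)^0.5625 = 1.1508^0.5625 ≈ 1.0822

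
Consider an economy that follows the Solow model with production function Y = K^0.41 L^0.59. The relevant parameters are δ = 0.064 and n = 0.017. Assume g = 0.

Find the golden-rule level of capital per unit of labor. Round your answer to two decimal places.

k_gold ≈ 15.62

The golden rule sets f'(k) = n + δ, i.e. α·k^(α−1) = n + δ.
So k^(1−α) = α / (n + δ) = 0.41 / 0.081 = 5.0617.
k_gold = 5.0617^(1/0.59) ≈ 15.6215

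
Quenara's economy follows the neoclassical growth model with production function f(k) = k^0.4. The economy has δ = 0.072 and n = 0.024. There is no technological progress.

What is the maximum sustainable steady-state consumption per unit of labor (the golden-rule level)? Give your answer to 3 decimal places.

c_gold ≈ 1.554

At the golden rule, f'(k) = n + δ, so α·k^(α−1) = n + δ and k_gold = (α/(n + δ))^(1/(1−α)).
k_gold = (0.4/0.096)^(1/0.6) = 4.1667^1.6667 ≈ 10.7897
c_gold = f(k_gold) − (n + δ)·k_gold = 2.5894 − 0.096×10.7897 ≈ 1.5536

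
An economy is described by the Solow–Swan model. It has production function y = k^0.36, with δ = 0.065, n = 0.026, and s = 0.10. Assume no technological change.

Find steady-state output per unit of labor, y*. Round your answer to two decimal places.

y* ≈ 1.05

In steady state, investment equals break-even investment: s·k^α = (n + δ)·k.
Dividing both sides by k: k^(1−α) = s / (n + δ).
k^0.64 = 0.10 / (0.026 + 0.065) = 0.10 / 0.091 = 1.0989
k* = 1.0989^(1/0.64) ≈ 1.1588
y* = (k*)^α = 1.1588^0.36 ≈ 1.0545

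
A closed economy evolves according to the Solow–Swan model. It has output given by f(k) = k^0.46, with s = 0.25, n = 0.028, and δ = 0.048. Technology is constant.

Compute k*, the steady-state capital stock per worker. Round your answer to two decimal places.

At the steady state, Δk = 0, so s·k^α = (n + δ)·k.
Rearranging, k^(1−α) = s / (n + δ).
k^0.54 = 0.25 / (0.028 + 0.048) = 0.25 / 0.076 = 3.2895
k* = 3.2895^(1/0.54) ≈ 9.0708

k* = 9.07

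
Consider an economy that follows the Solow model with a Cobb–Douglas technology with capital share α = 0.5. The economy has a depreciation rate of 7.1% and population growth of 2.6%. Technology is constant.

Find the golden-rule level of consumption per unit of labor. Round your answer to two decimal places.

At the golden rule, f'(k) = n + δ, so α·k^(α−1) = n + δ and k_gold = (α/(n + δ))^(1/(1−α)).
k_gold = (0.5/0.097)^(1/0.5) = 5.1546^2 ≈ 26.5699
c_gold = f(k_gold) − (n + δ)·k_gold = 5.1546 − 0.097×26.5699 ≈ 2.5773

c_gold ≈ 2.58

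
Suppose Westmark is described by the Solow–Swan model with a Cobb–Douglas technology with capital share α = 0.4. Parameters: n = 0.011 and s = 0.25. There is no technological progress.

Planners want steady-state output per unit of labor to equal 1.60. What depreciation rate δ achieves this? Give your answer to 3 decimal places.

δ ≈ 0.113

In steady state, investment equals break-even investment: s·k^α = (n + δ)·k.
Since y* = [s/(n + δ)]^(α/(1−α)), we have s/(n + δ) = (y*)^((1−α)/α) = 1.60^1.5 = 2.0239.
Therefore n + δ = s / 2.0239 = 0.25 / 2.0239 = 0.1235, so δ = 0.1235 − 0.011 = 0.1125.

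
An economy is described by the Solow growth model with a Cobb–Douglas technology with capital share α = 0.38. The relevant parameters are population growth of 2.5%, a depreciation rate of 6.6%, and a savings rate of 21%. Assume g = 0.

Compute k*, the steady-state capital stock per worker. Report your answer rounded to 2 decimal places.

k* ≈ 3.85

Steady state requires s·f(k) = (n + δ)·k, i.e. s·k^α = (n + δ)·k.
Rearranging, k^(1−α) = s / (n + δ).
k^0.62 = 0.21 / (0.025 + 0.066) = 0.21 / 0.091 = 2.3077
k* = 2.3077^(1/0.62) ≈ 3.8528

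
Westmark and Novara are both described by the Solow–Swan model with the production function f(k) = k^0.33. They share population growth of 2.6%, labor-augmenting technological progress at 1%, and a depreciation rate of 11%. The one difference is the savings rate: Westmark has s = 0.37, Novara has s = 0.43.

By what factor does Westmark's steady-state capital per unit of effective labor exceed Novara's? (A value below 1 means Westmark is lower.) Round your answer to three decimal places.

ratio ≈ 0.799

Steady-state k* = [s/(n + g + δ)]^(1/(1−α)), so the ratio is [ (s_W/(n + g + δ)_W) / (s_N/(n + g + δ)_N) ]^1.4925.
s_W/(n + g + δ)_W = 0.37/0.146 = 2.5342; s_N/(n + g + δ)_N = 0.43/0.146 = 2.9452.
Ratio = (2.5342/2.9452)^1.4925 = 0.8605^1.4925 ≈ 0.7991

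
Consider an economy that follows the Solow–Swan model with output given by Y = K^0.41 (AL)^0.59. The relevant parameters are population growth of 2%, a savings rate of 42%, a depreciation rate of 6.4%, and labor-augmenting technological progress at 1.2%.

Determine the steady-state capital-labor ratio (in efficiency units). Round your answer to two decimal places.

At the steady state, Δk = 0, so s·k^α = (n + g + δ)·k.
Dividing both sides by k: k^(1−α) = s / (n + g + δ).
k^0.59 = 0.42 / (0.020 + 0.012 + 0.064) = 0.42 / 0.096 = 4.3750
k* = 4.3750^(1/0.59) ≈ 12.2012

k* ≈ 12.20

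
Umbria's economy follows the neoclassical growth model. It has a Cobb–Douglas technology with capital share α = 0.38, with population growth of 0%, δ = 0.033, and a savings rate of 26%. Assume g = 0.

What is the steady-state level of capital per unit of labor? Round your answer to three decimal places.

In steady state, investment equals break-even investment: s·k^α = (n + δ)·k.
Rearranging, k^(1−α) = s / (n + δ).
k^0.62 = 0.26 / (0.000 + 0.033) = 0.26 / 0.033 = 7.8788
k* = 7.8788^(1/0.62) ≈ 27.9192

k* = 27.919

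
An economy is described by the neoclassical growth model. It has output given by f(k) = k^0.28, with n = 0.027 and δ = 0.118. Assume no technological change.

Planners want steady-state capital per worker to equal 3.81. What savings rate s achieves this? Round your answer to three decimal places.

s ≈ 0.380

In steady state, investment equals break-even investment: s·k^α = (n + δ)·k.
So s / (n + δ) = (k*)^(1−α) = 3.81^0.72 = 2.6198.
Therefore s = 2.6198 × (n + δ) = 2.6198 × 0.145 = 0.3799.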